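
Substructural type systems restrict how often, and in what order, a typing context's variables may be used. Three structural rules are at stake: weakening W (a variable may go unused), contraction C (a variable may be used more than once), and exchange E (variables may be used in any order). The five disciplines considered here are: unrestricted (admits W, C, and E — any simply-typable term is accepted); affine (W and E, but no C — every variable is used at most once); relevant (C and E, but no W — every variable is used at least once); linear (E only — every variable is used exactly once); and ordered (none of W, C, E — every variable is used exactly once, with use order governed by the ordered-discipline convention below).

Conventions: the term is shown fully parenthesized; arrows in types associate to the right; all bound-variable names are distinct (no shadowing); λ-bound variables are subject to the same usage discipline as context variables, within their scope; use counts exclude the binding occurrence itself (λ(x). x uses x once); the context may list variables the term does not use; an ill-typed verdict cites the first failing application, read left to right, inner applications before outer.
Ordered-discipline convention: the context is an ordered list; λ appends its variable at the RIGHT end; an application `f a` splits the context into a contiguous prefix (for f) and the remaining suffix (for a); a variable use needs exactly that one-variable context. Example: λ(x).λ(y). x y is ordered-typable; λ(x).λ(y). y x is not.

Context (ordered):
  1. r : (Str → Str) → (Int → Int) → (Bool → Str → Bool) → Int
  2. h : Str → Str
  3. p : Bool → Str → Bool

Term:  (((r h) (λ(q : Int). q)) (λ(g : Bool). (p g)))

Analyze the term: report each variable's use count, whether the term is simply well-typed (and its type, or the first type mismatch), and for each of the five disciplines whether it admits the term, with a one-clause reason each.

use counts: r=1; h=1; p=1; q [bound]=1; g [bound]=1
use order (left to right): r, h, q, p, g
typing: well-typed — term : Int
ordered: ✓ — r, h, p, q, g: once each, no exchange needed
linear: ✓ — each of r, h, p, q, g used exactly once
affine: ✓ — at most one use each (r, h, p, q, g)
relevant: ✓ — every one of r, h, p, q, g appears
unrestricted: ✓ — well-typed at Int; no restrictions here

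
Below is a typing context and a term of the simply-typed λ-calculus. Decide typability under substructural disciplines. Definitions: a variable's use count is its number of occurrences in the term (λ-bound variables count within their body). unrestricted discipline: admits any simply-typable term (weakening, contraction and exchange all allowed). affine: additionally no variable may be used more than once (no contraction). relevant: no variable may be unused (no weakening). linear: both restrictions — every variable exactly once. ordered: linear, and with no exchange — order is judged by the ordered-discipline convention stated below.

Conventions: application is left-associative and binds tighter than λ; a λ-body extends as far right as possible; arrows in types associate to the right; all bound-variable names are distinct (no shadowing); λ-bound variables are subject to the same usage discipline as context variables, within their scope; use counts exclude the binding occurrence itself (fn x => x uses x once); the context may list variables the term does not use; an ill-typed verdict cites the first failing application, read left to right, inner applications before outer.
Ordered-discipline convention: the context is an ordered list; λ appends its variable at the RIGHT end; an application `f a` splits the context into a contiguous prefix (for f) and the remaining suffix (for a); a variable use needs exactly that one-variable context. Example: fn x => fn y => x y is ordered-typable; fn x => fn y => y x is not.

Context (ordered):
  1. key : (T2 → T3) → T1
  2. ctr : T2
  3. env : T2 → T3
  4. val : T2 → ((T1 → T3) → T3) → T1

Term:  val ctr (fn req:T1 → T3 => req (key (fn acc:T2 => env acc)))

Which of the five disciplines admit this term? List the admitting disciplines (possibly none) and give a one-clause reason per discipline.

admitting disciplines: linear, affine, relevant, unrestricted
counts: key: 1×, ctr: 1×, env: 1×, val: 1×, req (λ-bound): 1×, acc (λ-bound): 1×
use order (left to right): val, ctr, req, key, env, acc
typing: the term checks, with type T1
ordered ✗ (needs exchange: uses follow val, ctr, req, key, env, acc)
linear ✓ (key, ctr, env, val, req, acc: one use apiece)
affine ✓ (at most one use each (key, ctr, env, val, req, acc))
relevant ✓ (at least one use each (key, ctr, env, val, req, acc))
unrestricted ✓ (typability at T1 is all that's needed)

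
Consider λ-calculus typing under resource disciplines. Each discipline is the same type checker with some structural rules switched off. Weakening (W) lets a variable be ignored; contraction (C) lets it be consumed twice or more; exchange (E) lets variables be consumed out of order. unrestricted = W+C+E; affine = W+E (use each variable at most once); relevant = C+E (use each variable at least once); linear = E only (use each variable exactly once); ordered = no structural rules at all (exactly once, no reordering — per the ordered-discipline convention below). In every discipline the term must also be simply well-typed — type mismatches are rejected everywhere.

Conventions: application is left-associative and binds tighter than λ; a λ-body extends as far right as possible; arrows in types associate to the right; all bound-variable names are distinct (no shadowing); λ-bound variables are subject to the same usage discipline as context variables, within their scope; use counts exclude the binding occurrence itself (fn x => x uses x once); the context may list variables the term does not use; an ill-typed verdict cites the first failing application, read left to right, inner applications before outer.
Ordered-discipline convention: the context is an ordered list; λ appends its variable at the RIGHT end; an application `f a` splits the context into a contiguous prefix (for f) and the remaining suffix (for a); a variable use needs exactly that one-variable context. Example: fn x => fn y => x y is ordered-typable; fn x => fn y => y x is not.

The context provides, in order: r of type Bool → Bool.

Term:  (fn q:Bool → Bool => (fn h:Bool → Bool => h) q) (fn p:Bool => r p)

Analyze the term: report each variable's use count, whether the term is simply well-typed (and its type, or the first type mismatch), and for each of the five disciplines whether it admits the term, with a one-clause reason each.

usage: r: 1×, q (λ-bound): 1×, h (λ-bound): 1×, p (λ-bound): 1×
use order (left to right): h, q, r, p
typing: ✓ — Bool → Bool
ordered ✓ (single-use (r, q, h, p), ordered derivation ok)
linear ✓ (exactly-once usage across r, q, h, p)
affine ✓ (at most one use each (r, q, h, p))
relevant ✓ (at least one use each (r, q, h, p))
unrestricted ✓ (simply typable at Bool → Bool; W, C, E all held)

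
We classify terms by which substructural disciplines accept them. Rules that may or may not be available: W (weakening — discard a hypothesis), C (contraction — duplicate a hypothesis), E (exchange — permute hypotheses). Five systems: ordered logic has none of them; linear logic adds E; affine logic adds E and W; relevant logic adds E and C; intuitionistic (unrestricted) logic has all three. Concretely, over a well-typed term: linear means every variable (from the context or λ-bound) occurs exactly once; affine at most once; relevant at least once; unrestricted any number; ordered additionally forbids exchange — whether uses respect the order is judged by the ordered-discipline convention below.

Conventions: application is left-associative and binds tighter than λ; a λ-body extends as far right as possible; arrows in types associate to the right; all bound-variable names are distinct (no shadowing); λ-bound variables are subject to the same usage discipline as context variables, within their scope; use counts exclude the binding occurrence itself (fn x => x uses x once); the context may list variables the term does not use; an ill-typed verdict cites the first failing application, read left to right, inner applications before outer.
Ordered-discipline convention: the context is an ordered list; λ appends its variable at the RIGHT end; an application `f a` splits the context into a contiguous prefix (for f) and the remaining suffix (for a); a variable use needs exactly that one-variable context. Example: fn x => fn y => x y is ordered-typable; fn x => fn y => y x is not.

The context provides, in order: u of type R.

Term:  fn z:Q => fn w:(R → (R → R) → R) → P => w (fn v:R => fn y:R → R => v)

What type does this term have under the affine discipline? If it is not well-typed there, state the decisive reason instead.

term : Q → ((R → (R → R) → R) → P) → P
usage: u=0, z (λ-bound)=0, w (λ-bound)=1, v (λ-bound)=1, y (λ-bound)=0
left-to-right use order: w, v
typing: well-typed — term : Q → ((R → (R → R) → R) → P) → P
across the five disciplines: ordered ✗ · linear ✗ · affine ✓ · relevant ✗ · unrestricted ✓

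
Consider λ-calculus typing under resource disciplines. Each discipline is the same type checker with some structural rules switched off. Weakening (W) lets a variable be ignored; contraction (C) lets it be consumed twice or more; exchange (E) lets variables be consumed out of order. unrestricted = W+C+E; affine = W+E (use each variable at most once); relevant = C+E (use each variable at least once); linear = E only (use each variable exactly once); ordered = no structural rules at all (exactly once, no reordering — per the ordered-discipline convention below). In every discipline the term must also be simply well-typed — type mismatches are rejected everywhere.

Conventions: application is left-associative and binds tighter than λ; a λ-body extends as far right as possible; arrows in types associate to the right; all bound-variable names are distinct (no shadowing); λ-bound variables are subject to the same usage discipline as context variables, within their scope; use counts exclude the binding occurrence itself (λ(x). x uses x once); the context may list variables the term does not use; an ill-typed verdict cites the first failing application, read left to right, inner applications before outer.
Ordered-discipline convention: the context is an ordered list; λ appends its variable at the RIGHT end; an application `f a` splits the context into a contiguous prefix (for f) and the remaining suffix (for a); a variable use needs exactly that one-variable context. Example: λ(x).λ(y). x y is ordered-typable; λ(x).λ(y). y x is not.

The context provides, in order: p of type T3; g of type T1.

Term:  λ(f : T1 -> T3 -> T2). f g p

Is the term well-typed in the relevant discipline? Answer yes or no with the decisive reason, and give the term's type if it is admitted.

yes — p, g, f: all used, weakening unneeded; term : (T1 -> T3 -> T2) -> T2
usage: p: 1; g: 1; f (λ-bound): 1
use order (left to right): f, g, p
typing: well-typed — term : (T1 -> T3 -> T2) -> T2
summary: ordered ✗ · linear ✓ · affine ✓ · relevant ✓ · unrestricted ✓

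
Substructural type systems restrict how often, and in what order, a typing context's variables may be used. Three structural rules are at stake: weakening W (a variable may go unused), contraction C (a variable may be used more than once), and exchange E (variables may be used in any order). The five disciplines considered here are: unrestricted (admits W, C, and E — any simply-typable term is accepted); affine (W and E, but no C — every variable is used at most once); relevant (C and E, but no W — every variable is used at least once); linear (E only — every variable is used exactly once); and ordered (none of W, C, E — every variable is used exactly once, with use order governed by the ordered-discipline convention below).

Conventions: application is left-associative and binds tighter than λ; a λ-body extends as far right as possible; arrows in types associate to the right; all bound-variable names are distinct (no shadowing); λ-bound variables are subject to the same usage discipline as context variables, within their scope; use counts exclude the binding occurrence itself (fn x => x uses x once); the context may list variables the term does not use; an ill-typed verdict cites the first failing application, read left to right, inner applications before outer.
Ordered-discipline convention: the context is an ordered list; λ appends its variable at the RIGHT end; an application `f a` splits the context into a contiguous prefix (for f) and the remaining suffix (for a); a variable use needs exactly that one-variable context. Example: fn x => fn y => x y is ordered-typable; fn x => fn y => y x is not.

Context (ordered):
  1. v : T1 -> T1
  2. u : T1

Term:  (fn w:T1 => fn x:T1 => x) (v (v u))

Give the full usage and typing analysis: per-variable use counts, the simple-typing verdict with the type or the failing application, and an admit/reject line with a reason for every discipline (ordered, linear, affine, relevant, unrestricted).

usage: v: 2, u: 1, w [bound]: 0, x [bound]: 1
use order (left to right): x, v, v, u
typing: well-typed — term : T1 -> T1
ordered: ✗ — v ×2 used more than once (contraction); w never used (weakening)
linear: ✗ — v ×2 used more than once (contraction); w never used (weakening)
affine: ✗ — v ×2 used more than once (contraction)
relevant: ✗ — w never used (weakening)
unrestricted: ✓ — well-typed at T1 -> T1; no restrictions here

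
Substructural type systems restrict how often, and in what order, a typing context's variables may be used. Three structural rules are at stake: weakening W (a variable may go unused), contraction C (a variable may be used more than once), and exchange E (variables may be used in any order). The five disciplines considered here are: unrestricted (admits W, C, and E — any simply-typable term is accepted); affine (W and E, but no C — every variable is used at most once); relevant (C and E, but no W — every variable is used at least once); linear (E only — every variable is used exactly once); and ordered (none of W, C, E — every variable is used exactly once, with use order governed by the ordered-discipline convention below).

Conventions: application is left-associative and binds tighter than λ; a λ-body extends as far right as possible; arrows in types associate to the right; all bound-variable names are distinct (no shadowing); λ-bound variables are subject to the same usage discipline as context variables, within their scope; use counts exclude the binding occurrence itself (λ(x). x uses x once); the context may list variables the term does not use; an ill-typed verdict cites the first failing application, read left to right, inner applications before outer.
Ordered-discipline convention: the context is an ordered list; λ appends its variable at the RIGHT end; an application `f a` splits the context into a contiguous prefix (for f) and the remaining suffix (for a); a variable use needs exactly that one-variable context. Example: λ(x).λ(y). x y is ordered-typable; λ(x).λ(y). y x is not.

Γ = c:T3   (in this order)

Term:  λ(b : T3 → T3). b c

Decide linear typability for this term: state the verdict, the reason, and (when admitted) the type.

yes — c, b: one use apiece; term : (T3 → T3) → T3
counts: c=1, b [bound]=1
left-to-right use order: b, c
typing: well-typed — term : (T3 → T3) → T3
all disciplines: ordered ✗ | linear ✓ | affine ✓ | relevant ✓ | unrestricted ✓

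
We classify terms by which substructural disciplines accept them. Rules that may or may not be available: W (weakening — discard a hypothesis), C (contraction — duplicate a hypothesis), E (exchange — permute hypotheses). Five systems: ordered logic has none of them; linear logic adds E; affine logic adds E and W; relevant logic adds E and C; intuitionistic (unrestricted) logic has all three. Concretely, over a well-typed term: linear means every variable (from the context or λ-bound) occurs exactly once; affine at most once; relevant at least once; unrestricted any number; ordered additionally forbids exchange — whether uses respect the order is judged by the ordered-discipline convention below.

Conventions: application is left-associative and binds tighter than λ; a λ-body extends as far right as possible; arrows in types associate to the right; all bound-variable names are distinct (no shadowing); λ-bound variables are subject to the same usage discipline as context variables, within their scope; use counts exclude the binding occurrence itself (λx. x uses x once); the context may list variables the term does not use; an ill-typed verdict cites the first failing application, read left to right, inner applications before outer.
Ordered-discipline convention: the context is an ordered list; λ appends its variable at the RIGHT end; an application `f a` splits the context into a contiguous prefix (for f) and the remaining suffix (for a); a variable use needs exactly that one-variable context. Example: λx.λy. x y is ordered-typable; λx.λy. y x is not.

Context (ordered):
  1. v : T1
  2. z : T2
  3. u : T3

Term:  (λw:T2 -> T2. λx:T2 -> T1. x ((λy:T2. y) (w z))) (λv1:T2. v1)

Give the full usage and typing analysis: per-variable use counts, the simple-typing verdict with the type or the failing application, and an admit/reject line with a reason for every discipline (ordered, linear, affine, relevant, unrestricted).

usage: v: 0×, z: 1×, u: 0×, w (λ-bound): 1×, x (λ-bound): 1×, y (λ-bound): 1×, v1 (λ-bound): 1×
use order (left to right): x, y, w, z, v1
typing: well-typed — term : (T2 -> T1) -> T1
ordered: ✗ — v, u never used (weakening)
linear: ✗ — v, u never used (weakening)
affine: ✓ — no duplicate uses among v, z, u, w, x, y, v1
relevant: ✗ — v, u never used (weakening)
unrestricted: ✓ — typability at (T2 -> T1) -> T1 is all that's needed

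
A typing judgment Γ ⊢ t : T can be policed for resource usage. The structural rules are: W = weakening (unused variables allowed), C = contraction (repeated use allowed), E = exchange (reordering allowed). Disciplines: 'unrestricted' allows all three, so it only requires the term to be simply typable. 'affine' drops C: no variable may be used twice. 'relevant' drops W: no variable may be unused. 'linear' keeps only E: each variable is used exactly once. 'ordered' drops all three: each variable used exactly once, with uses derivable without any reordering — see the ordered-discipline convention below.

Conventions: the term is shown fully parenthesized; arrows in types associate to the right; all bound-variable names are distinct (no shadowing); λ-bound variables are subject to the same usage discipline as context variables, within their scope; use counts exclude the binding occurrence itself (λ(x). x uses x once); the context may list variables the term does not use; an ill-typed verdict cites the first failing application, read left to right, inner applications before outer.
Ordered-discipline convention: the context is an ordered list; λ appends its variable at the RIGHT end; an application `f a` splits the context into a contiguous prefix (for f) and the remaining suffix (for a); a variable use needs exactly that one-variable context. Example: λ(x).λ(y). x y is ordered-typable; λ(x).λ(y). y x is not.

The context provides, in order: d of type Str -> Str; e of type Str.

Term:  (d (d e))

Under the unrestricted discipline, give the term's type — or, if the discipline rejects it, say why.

term : Str
usage: d: 2; e: 1
use order (left to right): d, d, e
typing: well-typed — term : Str
summary: ordered ✗; linear ✗; affine ✗; relevant ✓; unrestricted ✓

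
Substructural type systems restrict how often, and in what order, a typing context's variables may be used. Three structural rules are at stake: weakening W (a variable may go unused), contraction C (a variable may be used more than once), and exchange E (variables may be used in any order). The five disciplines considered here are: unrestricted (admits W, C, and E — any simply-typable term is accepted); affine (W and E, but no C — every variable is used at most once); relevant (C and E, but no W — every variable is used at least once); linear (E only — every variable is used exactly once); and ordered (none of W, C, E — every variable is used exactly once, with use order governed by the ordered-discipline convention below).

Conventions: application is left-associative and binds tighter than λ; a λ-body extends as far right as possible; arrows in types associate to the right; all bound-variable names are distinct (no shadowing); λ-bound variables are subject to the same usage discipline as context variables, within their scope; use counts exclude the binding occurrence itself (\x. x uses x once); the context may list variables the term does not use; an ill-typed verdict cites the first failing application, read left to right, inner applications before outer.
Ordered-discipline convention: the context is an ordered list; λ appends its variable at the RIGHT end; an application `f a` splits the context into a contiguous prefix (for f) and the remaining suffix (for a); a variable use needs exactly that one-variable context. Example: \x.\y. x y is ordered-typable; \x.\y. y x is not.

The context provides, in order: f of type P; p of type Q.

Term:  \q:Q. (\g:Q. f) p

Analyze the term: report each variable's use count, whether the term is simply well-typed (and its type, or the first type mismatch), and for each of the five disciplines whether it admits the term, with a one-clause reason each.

use counts: f ×1; p ×1; q (bound) ×0; g (bound) ×0
order of uses: f, p
typing: well-typed — term : Q -> P
ordered: ✗ — unused: q, g — weakening required
linear: ✗ — unused: q, g — weakening required
affine: ✓ — no duplicate uses among f, p, q, g
relevant: ✗ — unused: q, g — weakening required
unrestricted: ✓ — type-checks (Q -> P) and nothing is barred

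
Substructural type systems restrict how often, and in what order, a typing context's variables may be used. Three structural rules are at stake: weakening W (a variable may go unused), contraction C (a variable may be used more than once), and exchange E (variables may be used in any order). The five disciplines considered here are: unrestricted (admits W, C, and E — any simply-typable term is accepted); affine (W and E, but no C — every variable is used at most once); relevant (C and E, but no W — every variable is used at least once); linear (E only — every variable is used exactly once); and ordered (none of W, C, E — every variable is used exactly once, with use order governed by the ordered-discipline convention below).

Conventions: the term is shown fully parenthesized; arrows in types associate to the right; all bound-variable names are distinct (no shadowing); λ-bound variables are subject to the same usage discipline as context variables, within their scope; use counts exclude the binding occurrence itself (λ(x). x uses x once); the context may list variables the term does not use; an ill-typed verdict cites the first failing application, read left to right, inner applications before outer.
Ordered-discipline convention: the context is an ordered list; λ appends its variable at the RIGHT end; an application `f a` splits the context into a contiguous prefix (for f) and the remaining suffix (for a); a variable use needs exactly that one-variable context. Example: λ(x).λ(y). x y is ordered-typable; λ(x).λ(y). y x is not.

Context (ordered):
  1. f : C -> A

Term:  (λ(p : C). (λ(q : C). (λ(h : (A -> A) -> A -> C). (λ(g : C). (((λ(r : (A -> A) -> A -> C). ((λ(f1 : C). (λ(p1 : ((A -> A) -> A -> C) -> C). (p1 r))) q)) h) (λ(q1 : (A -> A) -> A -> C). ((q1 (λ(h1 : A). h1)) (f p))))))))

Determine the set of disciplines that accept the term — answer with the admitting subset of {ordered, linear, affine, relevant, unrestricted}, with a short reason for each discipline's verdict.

admitting disciplines: affine, unrestricted
use counts: f ×1; p (λ-bound) ×1; q (λ-bound) ×1; h (λ-bound) ×1; g (λ-bound) ×0; r (λ-bound) ×1; f1 (λ-bound) ×0; p1 (λ-bound) ×1; q1 (λ-bound) ×1; h1 (λ-bound) ×1
left-to-right use order: p1, r, q, h, q1, h1, f, p
typing: well-typed — term : C -> C -> ((A -> A) -> A -> C) -> C -> C
ordered: ✗ — g, f1 never used (weakening)
linear: ✗ — g, f1 never used (weakening)
affine: ✓ — at most one use each (f, p, q, h, g, r, f1, p1, q1, h1)
relevant: ✗ — g, f1 never used (weakening)
unrestricted: ✓ — well-typed at C -> C -> ((A -> A) -> A -> C) -> C -> C; no restrictions here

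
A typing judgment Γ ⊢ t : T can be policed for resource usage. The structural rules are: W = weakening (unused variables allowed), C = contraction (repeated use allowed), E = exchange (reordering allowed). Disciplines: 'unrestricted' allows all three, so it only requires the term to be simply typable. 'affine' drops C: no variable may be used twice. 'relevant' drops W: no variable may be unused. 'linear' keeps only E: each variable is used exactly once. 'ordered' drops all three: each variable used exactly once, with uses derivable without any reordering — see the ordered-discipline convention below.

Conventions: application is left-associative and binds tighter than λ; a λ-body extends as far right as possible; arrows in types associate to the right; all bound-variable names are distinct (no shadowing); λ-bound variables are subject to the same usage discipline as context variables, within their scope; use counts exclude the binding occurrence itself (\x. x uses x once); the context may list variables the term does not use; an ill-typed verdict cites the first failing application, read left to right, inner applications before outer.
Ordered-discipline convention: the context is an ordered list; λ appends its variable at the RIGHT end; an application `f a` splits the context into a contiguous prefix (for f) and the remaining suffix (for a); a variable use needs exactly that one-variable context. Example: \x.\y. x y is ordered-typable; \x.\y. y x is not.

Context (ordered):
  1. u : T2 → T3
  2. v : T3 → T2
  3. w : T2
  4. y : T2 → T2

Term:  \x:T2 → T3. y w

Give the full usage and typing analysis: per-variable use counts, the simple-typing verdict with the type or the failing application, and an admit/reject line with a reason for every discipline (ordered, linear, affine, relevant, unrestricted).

usage: u: 0; v: 0; w: 1; y: 1; x (λ-bound): 0
use order (left to right): y, w
typing: well-typed at (T2 → T3) → T2
ordered ✗ (needs weakening: u, v, x unused)
linear ✗ (needs weakening: u, v, x unused)
affine ✓ (no duplicate uses among u, v, w, y, x)
relevant ✗ (needs weakening: u, v, x unused)
unrestricted ✓ (type-checks ((T2 → T3) → T2) and nothing is barred)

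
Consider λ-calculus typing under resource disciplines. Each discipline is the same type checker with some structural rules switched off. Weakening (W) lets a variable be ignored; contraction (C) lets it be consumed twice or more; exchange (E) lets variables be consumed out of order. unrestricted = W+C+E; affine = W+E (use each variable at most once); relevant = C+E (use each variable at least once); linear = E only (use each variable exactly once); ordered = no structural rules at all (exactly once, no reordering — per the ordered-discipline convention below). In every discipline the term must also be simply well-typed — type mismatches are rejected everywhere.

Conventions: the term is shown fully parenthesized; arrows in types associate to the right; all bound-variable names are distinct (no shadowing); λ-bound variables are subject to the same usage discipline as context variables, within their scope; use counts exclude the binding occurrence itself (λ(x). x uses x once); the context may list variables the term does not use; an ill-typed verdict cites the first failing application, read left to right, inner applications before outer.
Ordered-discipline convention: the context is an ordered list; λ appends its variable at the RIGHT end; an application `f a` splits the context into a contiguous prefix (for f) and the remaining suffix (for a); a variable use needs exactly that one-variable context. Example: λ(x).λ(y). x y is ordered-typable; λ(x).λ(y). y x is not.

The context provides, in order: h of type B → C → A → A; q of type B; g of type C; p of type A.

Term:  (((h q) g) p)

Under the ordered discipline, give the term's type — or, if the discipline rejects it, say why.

term : A
usage: h=1, q=1, g=1, p=1
order of uses: h, q, g, p
typing: well-typed — term : A
summary: ordered ✓; linear ✓; affine ✓; relevant ✓; unrestricted ✓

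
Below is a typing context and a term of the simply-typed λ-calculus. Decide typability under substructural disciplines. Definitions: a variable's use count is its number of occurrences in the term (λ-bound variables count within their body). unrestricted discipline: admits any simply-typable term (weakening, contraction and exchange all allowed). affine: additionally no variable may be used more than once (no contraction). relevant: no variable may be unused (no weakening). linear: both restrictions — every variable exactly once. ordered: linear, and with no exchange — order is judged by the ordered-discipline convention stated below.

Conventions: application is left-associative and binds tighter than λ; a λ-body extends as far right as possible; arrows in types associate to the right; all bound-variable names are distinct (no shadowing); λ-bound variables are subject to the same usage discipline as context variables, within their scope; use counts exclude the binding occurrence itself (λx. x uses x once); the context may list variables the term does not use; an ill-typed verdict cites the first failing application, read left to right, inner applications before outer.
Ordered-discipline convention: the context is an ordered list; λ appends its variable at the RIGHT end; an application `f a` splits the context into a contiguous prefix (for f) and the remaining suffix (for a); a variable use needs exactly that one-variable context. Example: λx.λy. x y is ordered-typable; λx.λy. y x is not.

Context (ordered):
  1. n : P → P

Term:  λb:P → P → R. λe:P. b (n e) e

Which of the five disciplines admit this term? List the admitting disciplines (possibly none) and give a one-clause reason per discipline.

admitted by: relevant, unrestricted
use counts: n ×1; b [bound] ×1; e [bound] ×2
use order (left to right): b, n, e, e
typing: well-typed — term : (P → P → R) → P → R
ordered ✗ (needs contraction — e ×2)
linear ✗ (needs contraction — e ×2)
affine ✗ (needs contraction — e ×2)
relevant ✓ (every one of n, b, e appears)
unrestricted ✓ (simply typable at (P → P → R) → P → R; W, C, E all held)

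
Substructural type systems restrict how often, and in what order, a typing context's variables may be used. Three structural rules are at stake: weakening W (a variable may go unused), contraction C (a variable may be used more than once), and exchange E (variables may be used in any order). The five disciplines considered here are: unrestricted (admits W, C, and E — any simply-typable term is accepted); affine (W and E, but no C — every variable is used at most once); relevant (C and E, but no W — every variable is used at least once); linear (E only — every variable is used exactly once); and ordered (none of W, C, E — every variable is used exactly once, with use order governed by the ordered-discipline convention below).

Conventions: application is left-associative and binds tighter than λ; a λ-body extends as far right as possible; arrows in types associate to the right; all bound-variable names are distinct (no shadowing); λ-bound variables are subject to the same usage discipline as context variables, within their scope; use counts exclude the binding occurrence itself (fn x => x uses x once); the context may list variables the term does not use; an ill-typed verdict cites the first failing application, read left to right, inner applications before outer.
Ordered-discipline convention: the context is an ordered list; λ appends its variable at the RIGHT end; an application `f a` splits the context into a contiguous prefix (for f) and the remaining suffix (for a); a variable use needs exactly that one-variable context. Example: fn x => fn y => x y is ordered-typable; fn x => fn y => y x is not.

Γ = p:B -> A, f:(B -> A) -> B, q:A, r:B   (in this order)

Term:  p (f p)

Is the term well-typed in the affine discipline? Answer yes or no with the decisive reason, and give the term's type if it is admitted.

no — uses contraction: p ×2
use counts: p=2, f=1, q=0, r=0
order of uses: p, f, p
typing: well-typed — term : A
per-discipline verdicts: ordered ✗, linear ✗, affine ✗, relevant ✗, unrestricted ✓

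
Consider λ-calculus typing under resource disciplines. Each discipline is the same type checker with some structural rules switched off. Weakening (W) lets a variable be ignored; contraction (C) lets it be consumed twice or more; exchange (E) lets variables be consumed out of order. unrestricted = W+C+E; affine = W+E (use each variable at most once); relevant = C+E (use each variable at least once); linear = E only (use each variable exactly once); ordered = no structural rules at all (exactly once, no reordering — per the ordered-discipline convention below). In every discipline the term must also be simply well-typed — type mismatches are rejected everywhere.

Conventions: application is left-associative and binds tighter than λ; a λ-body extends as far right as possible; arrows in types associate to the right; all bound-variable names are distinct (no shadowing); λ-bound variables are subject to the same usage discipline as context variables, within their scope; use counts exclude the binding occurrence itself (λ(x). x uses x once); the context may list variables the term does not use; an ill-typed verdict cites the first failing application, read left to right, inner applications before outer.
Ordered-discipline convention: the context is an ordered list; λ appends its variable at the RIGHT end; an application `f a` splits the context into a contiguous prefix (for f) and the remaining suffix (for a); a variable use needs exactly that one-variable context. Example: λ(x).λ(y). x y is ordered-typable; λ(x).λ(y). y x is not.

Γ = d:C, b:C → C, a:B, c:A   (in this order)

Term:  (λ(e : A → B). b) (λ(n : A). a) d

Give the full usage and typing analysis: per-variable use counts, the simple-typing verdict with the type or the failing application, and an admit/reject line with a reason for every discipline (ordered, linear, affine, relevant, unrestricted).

usage: d ×1; b ×1; a ×1; c ×0; e (bound) ×0; n (bound) ×0
left-to-right use order: b, a, d
typing: the term checks, with type C
ordered: ✗ — unused: c, e, n — weakening required
linear: ✗ — unused: c, e, n — weakening required
affine: ✓ — no duplicate uses among d, b, a, c, e, n
relevant: ✗ — unused: c, e, n — weakening required
unrestricted: ✓ — type-checks (C) and nothing is barred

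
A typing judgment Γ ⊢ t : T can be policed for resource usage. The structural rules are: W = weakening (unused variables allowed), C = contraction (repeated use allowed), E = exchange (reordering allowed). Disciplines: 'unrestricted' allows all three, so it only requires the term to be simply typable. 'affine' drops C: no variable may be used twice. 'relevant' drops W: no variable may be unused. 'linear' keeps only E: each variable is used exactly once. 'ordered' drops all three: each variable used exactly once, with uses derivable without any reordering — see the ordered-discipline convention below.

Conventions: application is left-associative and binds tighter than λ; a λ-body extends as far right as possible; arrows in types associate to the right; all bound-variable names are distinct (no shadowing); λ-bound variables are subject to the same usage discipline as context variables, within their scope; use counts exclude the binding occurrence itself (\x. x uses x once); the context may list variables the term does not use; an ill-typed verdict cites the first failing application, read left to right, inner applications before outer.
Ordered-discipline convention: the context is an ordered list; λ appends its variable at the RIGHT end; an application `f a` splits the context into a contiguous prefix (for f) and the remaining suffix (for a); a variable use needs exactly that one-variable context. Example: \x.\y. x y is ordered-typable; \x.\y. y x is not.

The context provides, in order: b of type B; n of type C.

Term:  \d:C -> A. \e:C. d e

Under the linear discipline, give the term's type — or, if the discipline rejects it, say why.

not well-typed under linear — b, n left unused
use counts: b: 0; n: 0; d (bound): 1; e (bound): 1
left-to-right use order: d, e
typing: the term checks, with type (C -> A) -> C -> A
across the five disciplines: ordered ✗ | linear ✗ | affine ✓ | relevant ✗ | unrestricted ✓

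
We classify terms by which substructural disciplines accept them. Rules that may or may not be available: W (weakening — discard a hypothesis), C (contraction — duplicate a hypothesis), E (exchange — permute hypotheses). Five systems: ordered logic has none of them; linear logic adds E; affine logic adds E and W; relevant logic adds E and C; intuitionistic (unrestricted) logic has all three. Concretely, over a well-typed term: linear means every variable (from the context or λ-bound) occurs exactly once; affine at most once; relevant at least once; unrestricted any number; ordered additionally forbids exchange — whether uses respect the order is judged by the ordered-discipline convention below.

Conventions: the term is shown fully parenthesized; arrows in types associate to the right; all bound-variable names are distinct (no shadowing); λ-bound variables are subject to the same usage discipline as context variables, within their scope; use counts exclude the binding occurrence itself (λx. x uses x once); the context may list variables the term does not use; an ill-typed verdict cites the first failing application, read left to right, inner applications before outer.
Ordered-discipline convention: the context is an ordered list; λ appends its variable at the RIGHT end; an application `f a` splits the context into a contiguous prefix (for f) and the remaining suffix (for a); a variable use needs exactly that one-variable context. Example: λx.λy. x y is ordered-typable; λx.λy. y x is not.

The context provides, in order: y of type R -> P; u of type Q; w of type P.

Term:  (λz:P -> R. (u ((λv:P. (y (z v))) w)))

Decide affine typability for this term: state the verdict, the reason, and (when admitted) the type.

no — the type mismatch rejects it
counts: y=1, u=1, w=1, z (bound)=1, v (bound)=1
left-to-right use order: u, y, z, v, w
typing: ill-typed: can't apply a value of type Q
per-discipline verdicts: ordered ✗; linear ✗; affine ✗; relevant ✗; unrestricted ✗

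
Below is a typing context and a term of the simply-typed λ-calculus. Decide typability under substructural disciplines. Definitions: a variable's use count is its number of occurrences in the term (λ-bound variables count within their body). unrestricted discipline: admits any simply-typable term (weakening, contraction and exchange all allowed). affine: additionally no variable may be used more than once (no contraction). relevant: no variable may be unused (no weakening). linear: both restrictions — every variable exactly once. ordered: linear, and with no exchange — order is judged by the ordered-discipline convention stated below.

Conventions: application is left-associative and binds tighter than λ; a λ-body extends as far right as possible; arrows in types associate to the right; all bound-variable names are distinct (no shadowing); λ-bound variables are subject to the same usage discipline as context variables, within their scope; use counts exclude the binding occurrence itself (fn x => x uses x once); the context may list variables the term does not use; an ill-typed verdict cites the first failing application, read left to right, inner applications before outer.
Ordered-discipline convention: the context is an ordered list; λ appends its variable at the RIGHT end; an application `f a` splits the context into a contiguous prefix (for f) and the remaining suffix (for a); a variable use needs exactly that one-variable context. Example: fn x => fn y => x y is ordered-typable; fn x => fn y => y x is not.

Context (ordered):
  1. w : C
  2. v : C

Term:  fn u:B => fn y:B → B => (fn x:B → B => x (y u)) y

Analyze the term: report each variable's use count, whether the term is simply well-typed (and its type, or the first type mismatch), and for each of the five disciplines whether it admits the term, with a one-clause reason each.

counts: w ×0; v ×0; u [bound] ×1; y [bound] ×2; x [bound] ×1
uses in reading order: x, y, u, y
typing: well-typed at B → (B → B) → B
ordered ✗ (repeated use of y ×2; unused: w, v — weakening required)
linear ✗ (repeated use of y ×2; unused: w, v — weakening required)
affine ✗ (repeated use of y ×2)
relevant ✗ (unused: w, v — weakening required)
unrestricted ✓ (simply typable at B → (B → B) → B; W, C, E all held)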